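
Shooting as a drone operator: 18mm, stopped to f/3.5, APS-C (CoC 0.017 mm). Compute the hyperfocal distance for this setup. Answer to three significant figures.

5.46 m

Hyperfocal distance H = f²/(N·c) + f = 18²/(3.5 × 0.017) + 18 = 324/0.0595 + 18 ≈ 5463.4 mm ≈ 5.46 m.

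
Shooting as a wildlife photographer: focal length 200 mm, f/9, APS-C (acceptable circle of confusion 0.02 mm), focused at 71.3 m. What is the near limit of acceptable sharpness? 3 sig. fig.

54.0 m

Hyperfocal distance H = f²/(N·c) + f = 200²/(9 × 0.02) + 200 = 40000/0.18 + 200 ≈ 222422.2 mm ≈ 222.4 m.
Near limit Dn = s·(H − f)/(H + s − 2f) = 71300 × (222422.2 − 200) / (222422.2 + 71300 − 2 × 200) = 71300 × 222222.2 / 293322.2 ≈ 54017 mm ≈ 54.0 m.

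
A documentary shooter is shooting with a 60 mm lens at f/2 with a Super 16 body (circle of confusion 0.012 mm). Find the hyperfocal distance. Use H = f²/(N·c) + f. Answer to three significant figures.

Hyperfocal distance H = f²/(N·c) + f = 60²/(2 × 0.012) + 60 = 3600/0.024 + 60 ≈ 150060.0 mm ≈ 150 m.

150 m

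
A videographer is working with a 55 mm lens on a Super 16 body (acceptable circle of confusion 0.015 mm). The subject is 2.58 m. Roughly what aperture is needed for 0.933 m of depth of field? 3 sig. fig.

Write h = H − f = f²/(N·c). The thin-lens limits are Dn = s·h/(h + (s−f)) and Df = s·h/(h − (s−f)), so DoF = Df − Dn = 2·s·(s−f)·h / (h² − (s−f)²).
That is a quadratic in h: DoF·h² − 2·s·(s−f)·h − DoF·(s−f)² = 0 ⇒ h = (s−f)·(s + √(s² + DoF²)) / DoF = 2525 × (2580 + √(2580² + 933²)) / 933 = 2525 × (2580 + 2743.52) / 933 ≈ 14407 mm.
Then N = f²/(c·h) = 55² / (0.015 × 14407) = 3025 / 216.11 ≈ 14.

f/14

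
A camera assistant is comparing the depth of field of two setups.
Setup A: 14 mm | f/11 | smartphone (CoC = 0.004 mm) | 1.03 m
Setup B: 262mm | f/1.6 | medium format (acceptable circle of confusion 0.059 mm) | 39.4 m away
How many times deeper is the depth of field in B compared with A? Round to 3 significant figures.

Setup A: H = 14²/(11×0.004) + 14 ≈ 4468.5 mm; DoF = Df − Dn = 1334.34 − 838.71 ≈ 495.63 mm.
Setup B: H = 262²/(1.6×0.059) + 262 ≈ 727423.0 mm; DoF = Df − Dn = 41641.3 − 37387.7 ≈ 4253.6 mm.
Ratio = 4253.6 / 495.63 ≈ 8.58.

8.58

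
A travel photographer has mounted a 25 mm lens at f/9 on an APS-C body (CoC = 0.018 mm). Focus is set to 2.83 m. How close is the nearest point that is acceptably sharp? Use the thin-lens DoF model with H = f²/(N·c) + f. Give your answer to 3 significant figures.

1.64 m

Hyperfocal distance H = f²/(N·c) + f = 25²/(9 × 0.018) + 25 = 625/0.162 + 25 ≈ 3883.0 mm ≈ 3.883 m.
Near limit Dn = s·(H − f)/(H + s − 2f) = 2830 × (3883.0 − 25) / (3883.0 + 2830 − 2 × 25) = 2830 × 3858.0 / 6663.0 ≈ 1638.6 mm ≈ 1.64 m.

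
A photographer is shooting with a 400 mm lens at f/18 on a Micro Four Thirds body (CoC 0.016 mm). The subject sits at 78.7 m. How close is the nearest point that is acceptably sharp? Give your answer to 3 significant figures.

Hyperfocal distance H = f²/(N·c) + f = 400²/(18 × 0.016) + 400 = 160000/0.288 + 400 ≈ 555955.6 mm ≈ 556.0 m.
Near limit Dn = s·(H − f)/(H + s − 2f) = 78700 × (555955.6 − 400) / (555955.6 + 78700 − 2 × 400) = 78700 × 555555.6 / 633855.6 ≈ 68978 mm ≈ 69.0 m.

69.0 m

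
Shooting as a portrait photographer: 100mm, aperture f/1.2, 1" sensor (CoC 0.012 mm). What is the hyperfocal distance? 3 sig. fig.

695 m

Hyperfocal distance H = f²/(N·c) + f = 100²/(1.2 × 0.012) + 100 = 10000/0.0144 + 100 ≈ 694544.4 mm ≈ 695 m.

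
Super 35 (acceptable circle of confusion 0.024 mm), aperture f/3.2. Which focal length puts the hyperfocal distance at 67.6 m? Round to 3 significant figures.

From H = f²/(N·c) + f, with f ≪ H: f ≈ √(H·N·c) = √(67600 × 3.2 × 0.024) = √5191.7 ≈ 72.05 mm.
Exact: f² + N·c·f − N·c·H = 0 ⇒ f = (−N·c + √((N·c)² + 4·N·c·H))/2 = (−0.0768 + √20767)/2 ≈ 72.015 mm ≈ 72.0 mm.

72.0 mm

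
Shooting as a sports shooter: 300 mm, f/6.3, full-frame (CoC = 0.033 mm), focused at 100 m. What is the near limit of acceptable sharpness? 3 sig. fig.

Hyperfocal distance H = f²/(N·c) + f = 300²/(6.3 × 0.033) + 300 = 90000/0.2079 + 300 ≈ 433200.4 mm ≈ 433.2 m.
Near limit Dn = s·(H − f)/(H + s − 2f) = 100000 × (433200.4 − 300) / (433200.4 + 100000 − 2 × 300) = 100000 × 432900.4 / 532600.4 ≈ 81281 mm ≈ 81.3 m.

81.3 m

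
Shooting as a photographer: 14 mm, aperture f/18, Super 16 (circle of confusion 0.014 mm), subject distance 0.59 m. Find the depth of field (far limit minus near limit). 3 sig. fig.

Hyperfocal distance H = f²/(N·c) + f = 14²/(18 × 0.014) + 14 = 196/0.252 + 14 ≈ 791.8 mm ≈ 0.792 m.
Near limit Dn = s·(H − f)/(H + s − 2f) = 590 × (791.8 − 14) / (791.8 + 590 − 2 × 14) = 590 × 777.8 / 1353.8 ≈ 339.0 mm.
Far limit Df = s·(H − f)/(H − s) = 590 × (791.8 − 14) / (791.8 − 590) = 590 × 777.8 / 201.8 ≈ 2274.2 mm.
Depth of field = Df − Dn = 2274.2 − 339.0 ≈ 1935.2 mm ≈ 1.94 m.

1.94 m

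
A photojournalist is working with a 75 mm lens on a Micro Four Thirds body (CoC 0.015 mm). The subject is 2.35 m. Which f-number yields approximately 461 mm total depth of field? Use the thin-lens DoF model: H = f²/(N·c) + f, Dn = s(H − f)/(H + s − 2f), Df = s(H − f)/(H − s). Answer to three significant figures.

f/16

Write h = H − f = f²/(N·c). The thin-lens limits are Dn = s·h/(h + (s−f)) and Df = s·h/(h − (s−f)), so DoF = Df − Dn = 2·s·(s−f)·h / (h² − (s−f)²).
That is a quadratic in h: DoF·h² − 2·s·(s−f)·h − DoF·(s−f)² = 0 ⇒ h = (s−f)·(s + √(s² + DoF²)) / DoF = 2275 × (2350 + √(2350² + 461²)) / 461 = 2275 × (2350 + 2394.79) / 461 ≈ 23415 mm.
Then N = f²/(c·h) = 75² / (0.015 × 23415) = 5625 / 351.23 ≈ 16.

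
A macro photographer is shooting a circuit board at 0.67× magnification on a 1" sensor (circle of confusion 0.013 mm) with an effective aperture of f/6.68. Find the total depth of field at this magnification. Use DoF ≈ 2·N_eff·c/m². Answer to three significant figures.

At magnification m, DoF ≈ 2·N_eff·c/m² = 2 × 6.68 × 0.013 / 0.67² = 0.1737 / 0.4489 ≈ 0.387 mm.

0.387 mm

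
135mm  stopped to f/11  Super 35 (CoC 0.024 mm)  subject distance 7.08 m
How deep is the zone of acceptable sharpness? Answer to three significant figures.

Hyperfocal distance H = f²/(N·c) + f = 135²/(11 × 0.024) + 135 = 18225/0.264 + 135 ≈ 69169.1 mm ≈ 69.17 m.
Near limit Dn = s·(H − f)/(H + s − 2f) = 7080 × (69169.1 − 135) / (69169.1 + 7080 − 2 × 135) = 7080 × 69034.1 / 75979.1 ≈ 6432.8 mm.
Far limit Df = s·(H − f)/(H − s) = 7080 × (69169.1 − 135) / (69169.1 − 7080) = 7080 × 69034.1 / 62089.1 ≈ 7871.9 mm.
Depth of field = Df − Dn = 7871.9 − 6432.8 ≈ 1439.1 mm ≈ 1.44 m.

1.44 m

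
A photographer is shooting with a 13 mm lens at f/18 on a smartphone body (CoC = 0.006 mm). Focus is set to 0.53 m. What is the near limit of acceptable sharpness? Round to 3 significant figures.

Hyperfocal distance H = f²/(N·c) + f = 13²/(18 × 0.006) + 13 = 169/0.108 + 13 ≈ 1577.8 mm ≈ 1.578 m.
Near limit Dn = s·(H − f)/(H + s − 2f) = 530 × (1577.8 − 13) / (1577.8 + 530 − 2 × 13) = 530 × 1564.8 / 2081.8 ≈ 398.38 mm.

398 mm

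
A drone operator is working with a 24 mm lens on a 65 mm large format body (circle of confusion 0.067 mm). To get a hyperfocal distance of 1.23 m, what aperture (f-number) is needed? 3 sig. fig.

Rearrange H = f²/(N·c) + f for N: N = f² / ((H − f)·c).
N = 24² / ((1230 − 24) × 0.067) = 576 / 80.80 ≈ 7.13.

f/7.13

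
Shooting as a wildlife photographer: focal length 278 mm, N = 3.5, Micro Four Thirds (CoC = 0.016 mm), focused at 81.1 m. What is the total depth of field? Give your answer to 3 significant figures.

9.53 m

Hyperfocal distance H = f²/(N·c) + f = 278²/(3.5 × 0.016) + 278 = 77284/0.056 + 278 ≈ 1380349.4 mm ≈ 1380 m.
Near limit Dn = s·(H − f)/(H + s − 2f) = 81100 × (1380349.4 − 278) / (1380349.4 + 81100 − 2 × 278) = 81100 × 1380071.4 / 1460893.4 ≈ 76613.2 mm.
Far limit Df = s·(H − f)/(H − s) = 81100 × (1380349.4 − 278) / (1380349.4 − 81100) = 81100 × 1380071.4 / 1299249.4 ≈ 86145.0 mm.
Depth of field = Df − Dn = 86145.0 − 76613.2 ≈ 9531.8 mm ≈ 9.53 m.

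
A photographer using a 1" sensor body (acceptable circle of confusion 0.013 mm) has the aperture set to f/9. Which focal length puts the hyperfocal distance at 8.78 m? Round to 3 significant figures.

32.0 mm

From H = f²/(N·c) + f, with f ≪ H: f ≈ √(H·N·c) = √(8780 × 9 × 0.013) = √1027.3 ≈ 32.05 mm.
Exact: f² + N·c·f − N·c·H = 0 ⇒ f = (−N·c + √((N·c)² + 4·N·c·H))/2 = (−0.117 + √4109.1)/2 ≈ 31.992 mm ≈ 32.0 mm.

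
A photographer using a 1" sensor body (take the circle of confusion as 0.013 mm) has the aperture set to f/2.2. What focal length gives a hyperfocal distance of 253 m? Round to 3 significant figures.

From H = f²/(N·c) + f, with f ≪ H: f ≈ √(H·N·c) = √(253000 × 2.2 × 0.013) = √7235.8 ≈ 85.06 mm.
Exact: f² + N·c·f − N·c·H = 0 ⇒ f = (−N·c + √((N·c)² + 4·N·c·H))/2 = (−0.0286 + √28943)/2 ≈ 85.049 mm ≈ 85.0 mm.

85.0 mm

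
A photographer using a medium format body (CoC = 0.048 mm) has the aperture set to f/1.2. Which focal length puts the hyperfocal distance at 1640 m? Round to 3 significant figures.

From H = f²/(N·c) + f, with f ≪ H: f ≈ √(H·N·c) = √(1640000 × 1.2 × 0.048) = √94464 ≈ 307.3 mm.
The +f correction barely moves this — solving exactly, f² + N·c·f − N·c·H = 0 ⇒ f = (−N·c + √((N·c)² + 4·N·c·H))/2 = (−0.0576 + √377856)/2 ≈ 307.32 mm, so f ≈ 307 mm.

307 mm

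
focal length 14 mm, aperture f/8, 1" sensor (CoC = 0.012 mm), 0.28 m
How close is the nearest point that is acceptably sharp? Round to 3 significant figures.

Hyperfocal distance H = f²/(N·c) + f = 14²/(8 × 0.012) + 14 = 196/0.096 + 14 ≈ 2055.7 mm ≈ 2.056 m.
Near limit Dn = s·(H − f)/(H + s − 2f) = 280 × (2055.7 − 14) / (2055.7 + 280 − 2 × 14) = 280 × 2041.7 / 2307.7 ≈ 247.72 mm.

248 mm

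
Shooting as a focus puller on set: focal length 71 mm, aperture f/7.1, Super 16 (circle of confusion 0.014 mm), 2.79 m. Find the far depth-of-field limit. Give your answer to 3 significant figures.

2.95 m

Hyperfocal distance H = f²/(N·c) + f = 71²/(7.1 × 0.014) + 71 = 5041/0.0994 + 71 ≈ 50785.3 mm ≈ 50.79 m.
Far limit Df = s·(H − f)/(H − s) = 2790 × (50785.3 − 71) / (50785.3 − 2790) = 2790 × 50714.3 / 47995.3 ≈ 2948.1 mm ≈ 2.95 m.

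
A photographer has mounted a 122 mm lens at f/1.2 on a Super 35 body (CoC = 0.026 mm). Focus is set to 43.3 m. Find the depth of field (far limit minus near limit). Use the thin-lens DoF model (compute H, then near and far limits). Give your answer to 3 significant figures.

7.90 m

Hyperfocal distance H = f²/(N·c) + f = 122²/(1.2 × 0.026) + 122 = 14884/0.0312 + 122 ≈ 477173.3 mm ≈ 477.2 m.
Near limit Dn = s·(H − f)/(H + s − 2f) = 43300 × (477173.3 − 122) / (477173.3 + 43300 − 2 × 122) = 43300 × 477051.3 / 520229.3 ≈ 39706.2 mm.
Far limit Df = s·(H − f)/(H − s) = 43300 × (477173.3 − 122) / (477173.3 − 43300) = 43300 × 477051.3 / 433873.3 ≈ 47609.1 mm.
Depth of field = Df − Dn = 47609.1 − 39706.2 ≈ 7902.9 mm ≈ 7.90 m.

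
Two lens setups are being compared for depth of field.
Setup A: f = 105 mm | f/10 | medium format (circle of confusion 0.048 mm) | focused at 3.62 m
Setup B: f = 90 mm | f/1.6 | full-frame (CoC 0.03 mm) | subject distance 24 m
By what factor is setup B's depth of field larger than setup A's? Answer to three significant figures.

6.12

Setup A: H = 105²/(10×0.048) + 105 ≈ 23073.8 mm; DoF = Df − Dn = 4274.1 − 3139.5 ≈ 1134.6 mm.
Setup B: H = 90²/(1.6×0.03) + 90 ≈ 168840.0 mm; DoF = Df − Dn = 27961.9 − 21021.5 ≈ 6940.4 mm.
Ratio = 6940.4 / 1134.6 ≈ 6.12.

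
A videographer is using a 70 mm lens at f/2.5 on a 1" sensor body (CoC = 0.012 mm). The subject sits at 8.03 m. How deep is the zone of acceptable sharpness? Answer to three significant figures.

0.785 m

Hyperfocal distance H = f²/(N·c) + f = 70²/(2.5 × 0.012) + 70 = 4900/0.03 + 70 ≈ 163403.3 mm ≈ 163.4 m.
Near limit Dn = s·(H − f)/(H + s − 2f) = 8030 × (163403.3 − 70) / (163403.3 + 8030 − 2 × 70) = 8030 × 163333.3 / 171293.3 ≈ 7656.85 mm.
Far limit Df = s·(H − f)/(H − s) = 8030 × (163403.3 − 70) / (163403.3 − 8030) = 8030 × 163333.3 / 155373.3 ≈ 8441.39 mm.
Depth of field = Df − Dn = 8441.39 − 7656.85 ≈ 784.54 mm ≈ 0.785 m.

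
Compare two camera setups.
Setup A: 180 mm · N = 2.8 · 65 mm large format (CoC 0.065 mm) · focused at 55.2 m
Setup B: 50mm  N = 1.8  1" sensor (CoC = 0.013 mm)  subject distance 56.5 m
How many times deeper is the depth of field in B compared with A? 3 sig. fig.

2.20

Setup A: H = 180²/(2.8×0.065) + 180 ≈ 178202.0 mm; DoF = Df − Dn = 79892 − 42168 ≈ 37724 mm.
Setup B: H = 50²/(1.8×0.013) + 50 ≈ 106887.6 mm; DoF = Df − Dn = 119798 − 36967 ≈ 82831 mm.
Ratio = 82831 / 37724 ≈ 2.20.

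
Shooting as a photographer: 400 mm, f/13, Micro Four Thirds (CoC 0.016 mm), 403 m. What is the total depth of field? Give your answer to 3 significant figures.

581 m

Hyperfocal distance H = f²/(N·c) + f = 400²/(13 × 0.016) + 400 = 160000/0.208 + 400 ≈ 769630.8 mm ≈ 769.6 m.
Near limit Dn = s·(H − f)/(H + s − 2f) = 403000 × (769630.8 − 400) / (769630.8 + 403000 − 2 × 400) = 403000 × 769230.8 / 1171830.8 ≈ 264543 mm.
Far limit Df = s·(H − f)/(H − s) = 403000 × (769630.8 − 400) / (769630.8 − 403000) = 403000 × 769230.8 / 366630.8 ≈ 845537 mm.
Depth of field = Df − Dn = 845537 − 264543 ≈ 580994 mm ≈ 581 m.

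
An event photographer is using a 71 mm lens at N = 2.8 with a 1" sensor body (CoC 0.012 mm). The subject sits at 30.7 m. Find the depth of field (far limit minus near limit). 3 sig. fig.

13.1 m

Hyperfocal distance H = f²/(N·c) + f = 71²/(2.8 × 0.012) + 71 = 5041/0.0336 + 71 ≈ 150100.8 mm ≈ 150.1 m.
Near limit Dn = s·(H − f)/(H + s − 2f) = 30700 × (150100.8 − 71) / (150100.8 + 30700 − 2 × 71) = 30700 × 150029.8 / 180658.8 ≈ 25495 mm.
Far limit Df = s·(H − f)/(H − s) = 30700 × (150100.8 − 71) / (150100.8 − 30700) = 30700 × 150029.8 / 119400.8 ≈ 38575 mm.
Depth of field = Df − Dn = 38575 − 25495 ≈ 13080 mm ≈ 13.1 m.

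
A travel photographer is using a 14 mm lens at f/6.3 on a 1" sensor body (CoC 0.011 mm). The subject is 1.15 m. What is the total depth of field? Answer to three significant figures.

1.10 m

Hyperfocal distance H = f²/(N·c) + f = 14²/(6.3 × 0.011) + 14 = 196/0.0693 + 14 ≈ 2842.3 mm ≈ 2.842 m.
Near limit Dn = s·(H − f)/(H + s − 2f) = 1150 × (2842.3 − 14) / (2842.3 + 1150 − 2 × 14) = 1150 × 2828.3 / 3964.3 ≈ 820.5 mm.
Far limit Df = s·(H − f)/(H − s) = 1150 × (2842.3 − 14) / (2842.3 − 1150) = 1150 × 2828.3 / 1692.3 ≈ 1922.0 mm.
Depth of field = Df − Dn = 1922.0 − 820.5 ≈ 1101.5 mm ≈ 1.10 m.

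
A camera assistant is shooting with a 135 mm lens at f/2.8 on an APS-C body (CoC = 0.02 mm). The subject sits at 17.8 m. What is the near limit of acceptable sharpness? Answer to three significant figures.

Hyperfocal distance H = f²/(N·c) + f = 135²/(2.8 × 0.02) + 135 = 18225/0.056 + 135 ≈ 325581.4 mm ≈ 325.6 m.
Near limit Dn = s·(H − f)/(H + s − 2f) = 17800 × (325581.4 − 135) / (325581.4 + 17800 − 2 × 135) = 17800 × 325446.4 / 343111.4 ≈ 16884 mm ≈ 16.9 m.

16.9 m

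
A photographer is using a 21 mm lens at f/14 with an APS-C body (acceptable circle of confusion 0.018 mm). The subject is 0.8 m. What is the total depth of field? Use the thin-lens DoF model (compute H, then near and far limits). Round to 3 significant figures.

0.888 m

Hyperfocal distance H = f²/(N·c) + f = 21²/(14 × 0.018) + 21 = 441/0.252 + 21 ≈ 1771.0 mm ≈ 1.771 m.
Near limit Dn = s·(H − f)/(H + s − 2f) = 800 × (1771.0 − 21) / (1771.0 + 800 − 2 × 21) = 800 × 1750.0 / 2529.0 ≈ 553.58 mm.
Far limit Df = s·(H − f)/(H − s) = 800 × (1771.0 − 21) / (1771.0 − 800) = 800 × 1750.0 / 971.0 ≈ 1441.81 mm.
Depth of field = Df − Dn = 1441.81 − 553.58 ≈ 888.23 mm ≈ 0.888 m.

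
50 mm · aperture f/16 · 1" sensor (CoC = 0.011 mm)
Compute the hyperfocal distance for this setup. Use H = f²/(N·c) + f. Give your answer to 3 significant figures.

14.3 m

Hyperfocal distance H = f²/(N·c) + f = 50²/(16 × 0.011) + 50 = 2500/0.176 + 50 ≈ 14254.5 mm ≈ 14.3 m.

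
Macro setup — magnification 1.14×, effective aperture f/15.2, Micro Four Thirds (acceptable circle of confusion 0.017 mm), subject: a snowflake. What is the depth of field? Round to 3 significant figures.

At magnification m, DoF ≈ 2·N_eff·c/m² = 2 × 15.2 × 0.017 / 1.14² = 0.5168 / 1.3 ≈ 0.398 mm.

0.398 mm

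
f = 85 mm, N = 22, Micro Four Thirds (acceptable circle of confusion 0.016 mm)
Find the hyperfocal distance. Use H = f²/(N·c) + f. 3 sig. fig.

Hyperfocal distance H = f²/(N·c) + f = 85²/(22 × 0.016) + 85 = 7225/0.352 + 85 ≈ 20610.6 mm ≈ 20.6 m.

20.6 m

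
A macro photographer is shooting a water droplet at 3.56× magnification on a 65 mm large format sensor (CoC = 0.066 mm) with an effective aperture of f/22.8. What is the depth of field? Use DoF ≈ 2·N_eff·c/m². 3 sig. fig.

At magnification m, DoF ≈ 2·N_eff·c/m² = 2 × 22.8 × 0.066 / 3.56² = 3.01 / 12.67 ≈ 0.237 mm.

0.237 mm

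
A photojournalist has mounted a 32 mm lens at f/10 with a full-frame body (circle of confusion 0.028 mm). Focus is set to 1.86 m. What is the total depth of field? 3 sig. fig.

Hyperfocal distance H = f²/(N·c) + f = 32²/(10 × 0.028) + 32 = 1024/0.28 + 32 ≈ 3689.1 mm ≈ 3.689 m.
Near limit Dn = s·(H − f)/(H + s − 2f) = 1860 × (3689.1 − 32) / (3689.1 + 1860 − 2 × 32) = 1860 × 3657.1 / 5485.1 ≈ 1240.1 mm.
Far limit Df = s·(H − f)/(H − s) = 1860 × (3689.1 − 32) / (3689.1 − 1860) = 1860 × 3657.1 / 1829.1 ≈ 3718.8 mm.
Depth of field = Df − Dn = 3718.8 − 1240.1 ≈ 2478.7 mm ≈ 2.48 m.

2.48 m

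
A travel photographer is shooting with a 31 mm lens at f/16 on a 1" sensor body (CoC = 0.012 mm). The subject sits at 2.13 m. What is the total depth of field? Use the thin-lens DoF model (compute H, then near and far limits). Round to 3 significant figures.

2.17 m

Hyperfocal distance H = f²/(N·c) + f = 31²/(16 × 0.012) + 31 = 961/0.192 + 31 ≈ 5036.2 mm ≈ 5.036 m.
Near limit Dn = s·(H − f)/(H + s − 2f) = 2130 × (5036.2 − 31) / (5036.2 + 2130 − 2 × 31) = 2130 × 5005.2 / 7104.2 ≈ 1500.7 mm.
Far limit Df = s·(H − f)/(H − s) = 2130 × (5036.2 − 31) / (5036.2 − 2130) = 2130 × 5005.2 / 2906.2 ≈ 3668.4 mm.
Depth of field = Df − Dn = 3668.4 − 1500.7 ≈ 2167.7 mm ≈ 2.17 m.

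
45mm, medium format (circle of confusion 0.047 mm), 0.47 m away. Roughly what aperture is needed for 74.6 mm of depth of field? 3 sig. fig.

f/8

Write h = H − f = f²/(N·c). The thin-lens limits are Dn = s·h/(h + (s−f)) and Df = s·h/(h − (s−f)), so DoF = Df − Dn = 2·s·(s−f)·h / (h² − (s−f)²).
That is a quadratic in h: DoF·h² − 2·s·(s−f)·h − DoF·(s−f)² = 0 ⇒ h = (s−f)·(s + √(s² + DoF²)) / DoF = 425 × (470 + √(470² + 74.6²)) / 74.6 = 425 × (470 + 475.884) / 74.6 ≈ 5388.7 mm.
Then N = f²/(c·h) = 45² / (0.047 × 5388.7) = 2025 / 253.27 ≈ 8.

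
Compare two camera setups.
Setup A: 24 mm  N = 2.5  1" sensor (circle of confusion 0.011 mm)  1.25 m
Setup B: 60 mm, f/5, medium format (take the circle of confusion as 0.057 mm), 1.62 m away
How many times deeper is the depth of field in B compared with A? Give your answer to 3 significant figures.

2.77

Setup A: H = 24²/(2.5×0.011) + 24 ≈ 20969.5 mm; DoF = Df − Dn = 1327.72 − 1180.88 ≈ 146.84 mm.
Setup B: H = 60²/(5×0.057) + 60 ≈ 12691.6 mm; DoF = Df − Dn = 1848.26 − 1441.92 ≈ 406.34 mm.
Ratio = 406.34 / 146.84 ≈ 2.77.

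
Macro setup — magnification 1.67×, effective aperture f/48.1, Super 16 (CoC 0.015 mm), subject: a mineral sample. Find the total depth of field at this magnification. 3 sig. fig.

0.517 mm

At magnification m, DoF ≈ 2·N_eff·c/m² = 2 × 48.1 × 0.015 / 1.67² = 1.443 / 2.789 ≈ 0.517 mm.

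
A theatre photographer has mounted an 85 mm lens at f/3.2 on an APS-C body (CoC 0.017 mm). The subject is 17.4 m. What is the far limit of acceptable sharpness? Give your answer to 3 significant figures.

Hyperfocal distance H = f²/(N·c) + f = 85²/(3.2 × 0.017) + 85 = 7225/0.0544 + 85 ≈ 132897.5 mm ≈ 132.9 m.
Far limit Df = s·(H − f)/(H − s) = 17400 × (132897.5 − 85) / (132897.5 − 17400) = 17400 × 132812.5 / 115497.5 ≈ 20009 mm ≈ 20.0 m.

20.0 m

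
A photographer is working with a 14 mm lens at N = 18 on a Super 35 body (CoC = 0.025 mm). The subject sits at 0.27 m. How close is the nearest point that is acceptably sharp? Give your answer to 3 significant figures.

Hyperfocal distance H = f²/(N·c) + f = 14²/(18 × 0.025) + 14 = 196/0.45 + 14 ≈ 449.6 mm ≈ 0.450 m.
Near limit Dn = s·(H − f)/(H + s − 2f) = 270 × (449.6 − 14) / (449.6 + 270 − 2 × 14) = 270 × 435.6 / 691.6 ≈ 170.05 mm.

170 mm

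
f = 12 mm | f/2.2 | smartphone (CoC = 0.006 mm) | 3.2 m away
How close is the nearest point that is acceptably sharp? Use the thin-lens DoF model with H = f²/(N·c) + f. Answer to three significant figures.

2.48 m

Hyperfocal distance H = f²/(N·c) + f = 12²/(2.2 × 0.006) + 12 = 144/0.0132 + 12 ≈ 10921.1 mm ≈ 10.92 m.
Near limit Dn = s·(H − f)/(H + s − 2f) = 3200 × (10921.1 − 12) / (10921.1 + 3200 − 2 × 12) = 3200 × 10909.1 / 14097.1 ≈ 2476.3 mm ≈ 2.48 m.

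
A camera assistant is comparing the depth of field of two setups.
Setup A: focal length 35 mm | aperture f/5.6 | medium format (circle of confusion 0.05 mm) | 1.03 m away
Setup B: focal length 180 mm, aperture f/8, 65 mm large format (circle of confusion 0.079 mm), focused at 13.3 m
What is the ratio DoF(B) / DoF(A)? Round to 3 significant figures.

14.7

Setup A: H = 35²/(5.6×0.05) + 35 ≈ 4410.0 mm; DoF = Df − Dn = 1333.21 − 839.15 ≈ 494.06 mm.
Setup B: H = 180²/(8×0.079) + 180 ≈ 51445.8 mm; DoF = Df − Dn = 17874.4 − 10589.8 ≈ 7284.6 mm.
Ratio = 7284.6 / 494.06 ≈ 14.7.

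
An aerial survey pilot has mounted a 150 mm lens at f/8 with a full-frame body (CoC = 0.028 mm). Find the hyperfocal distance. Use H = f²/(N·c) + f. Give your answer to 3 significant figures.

Hyperfocal distance H = f²/(N·c) + f = 150²/(8 × 0.028) + 150 = 22500/0.224 + 150 ≈ 100596.4 mm ≈ 101 m.

101 m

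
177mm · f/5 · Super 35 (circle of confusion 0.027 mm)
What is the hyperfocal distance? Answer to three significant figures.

Hyperfocal distance H = f²/(N·c) + f = 177²/(5 × 0.027) + 177 = 31329/0.135 + 177 ≈ 232243.7 mm ≈ 232 m.

232 m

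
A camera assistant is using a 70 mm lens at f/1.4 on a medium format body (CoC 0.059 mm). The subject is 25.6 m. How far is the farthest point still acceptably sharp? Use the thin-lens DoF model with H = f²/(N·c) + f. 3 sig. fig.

Hyperfocal distance H = f²/(N·c) + f = 70²/(1.4 × 0.059) + 70 = 4900/0.0826 + 70 ≈ 59392.0 mm ≈ 59.39 m.
Far limit Df = s·(H − f)/(H − s) = 25600 × (59392.0 − 70) / (59392.0 − 25600) = 25600 × 59322.0 / 33792.0 ≈ 44941 mm ≈ 44.9 m.

44.9 m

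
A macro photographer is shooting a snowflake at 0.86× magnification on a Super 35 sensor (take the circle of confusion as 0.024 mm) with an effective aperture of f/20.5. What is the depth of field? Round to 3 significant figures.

1.33 mm

At magnification m, DoF ≈ 2·N_eff·c/m² = 2 × 20.5 × 0.024 / 0.86² = 0.984 / 0.7396 ≈ 1.33 mm.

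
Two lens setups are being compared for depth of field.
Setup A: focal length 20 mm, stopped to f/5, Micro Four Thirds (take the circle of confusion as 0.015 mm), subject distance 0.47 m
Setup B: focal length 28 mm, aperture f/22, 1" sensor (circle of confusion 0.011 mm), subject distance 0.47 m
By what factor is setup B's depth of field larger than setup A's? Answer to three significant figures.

Setup A: H = 20²/(5×0.015) + 20 ≈ 5353.3 mm; DoF = Df − Dn = 513.311 − 433.429 ≈ 79.882 mm.
Setup B: H = 28²/(22×0.011) + 28 ≈ 3267.7 mm; DoF = Df − Dn = 544.25 − 413.57 ≈ 130.68 mm.
Ratio = 130.68 / 79.882 ≈ 1.64.

1.64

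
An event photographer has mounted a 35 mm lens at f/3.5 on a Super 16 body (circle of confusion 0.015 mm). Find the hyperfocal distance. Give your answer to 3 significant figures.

Hyperfocal distance H = f²/(N·c) + f = 35²/(3.5 × 0.015) + 35 = 1225/0.0525 + 35 ≈ 23368.3 mm ≈ 23.4 m.

23.4 m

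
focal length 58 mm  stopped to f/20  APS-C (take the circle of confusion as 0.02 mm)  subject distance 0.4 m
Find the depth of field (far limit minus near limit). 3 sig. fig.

Hyperfocal distance H = f²/(N·c) + f = 58²/(20 × 0.02) + 58 = 3364/0.4 + 58 ≈ 8468.0 mm ≈ 8.468 m.
Near limit Dn = s·(H − f)/(H + s − 2f) = 400 × (8468.0 − 58) / (8468.0 + 400 − 2 × 58) = 400 × 8410.0 / 8752.0 ≈ 384.369 mm.
Far limit Df = s·(H − f)/(H − s) = 400 × (8468.0 − 58) / (8468.0 − 400) = 400 × 8410.0 / 8068.0 ≈ 416.956 mm.
Depth of field = Df − Dn = 416.956 − 384.369 ≈ 32.587 mm.

32.6 mm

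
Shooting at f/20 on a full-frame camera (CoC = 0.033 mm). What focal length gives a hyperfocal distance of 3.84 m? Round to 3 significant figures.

From H = f²/(N·c) + f, with f ≪ H: f ≈ √(H·N·c) = √(3840 × 20 × 0.033) = √2534.4 ≈ 50.34 mm.
Exact: f² + N·c·f − N·c·H = 0 ⇒ f = (−N·c + √((N·c)² + 4·N·c·H))/2 = (−0.66 + √10138)/2 ≈ 50.014 mm ≈ 50.0 mm.

50.0 mm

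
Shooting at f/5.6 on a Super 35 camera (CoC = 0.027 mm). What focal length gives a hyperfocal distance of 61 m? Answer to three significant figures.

96.0 mm

From H = f²/(N·c) + f, with f ≪ H: f ≈ √(H·N·c) = √(61000 × 5.6 × 0.027) = √9223.2 ≈ 96.04 mm.
The +f correction barely moves this — solving exactly, f² + N·c·f − N·c·H = 0 ⇒ f = (−N·c + √((N·c)² + 4·N·c·H))/2 = (−0.1512 + √36893)/2 ≈ 95.962 mm, so f ≈ 96.0 mm.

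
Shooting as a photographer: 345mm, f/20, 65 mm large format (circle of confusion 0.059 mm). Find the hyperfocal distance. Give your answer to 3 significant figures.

101 m

Hyperfocal distance H = f²/(N·c) + f = 345²/(20 × 0.059) + 345 = 119025/1.18 + 345 ≈ 101213.6 mm ≈ 101 m.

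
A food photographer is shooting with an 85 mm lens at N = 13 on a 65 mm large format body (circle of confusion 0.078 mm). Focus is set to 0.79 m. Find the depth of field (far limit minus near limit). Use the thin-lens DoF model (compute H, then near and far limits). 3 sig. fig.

158 mm

Hyperfocal distance H = f²/(N·c) + f = 85²/(13 × 0.078) + 85 = 7225/1.014 + 85 ≈ 7210.2 mm ≈ 7.210 m.
Near limit Dn = s·(H − f)/(H + s − 2f) = 790 × (7210.2 − 85) / (7210.2 + 790 − 2 × 85) = 790 × 7125.2 / 7830.2 ≈ 718.87 mm.
Far limit Df = s·(H − f)/(H − s) = 790 × (7210.2 − 85) / (7210.2 − 790) = 790 × 7125.2 / 6420.2 ≈ 876.75 mm.
Depth of field = Df − Dn = 876.75 − 718.87 ≈ 157.88 mm.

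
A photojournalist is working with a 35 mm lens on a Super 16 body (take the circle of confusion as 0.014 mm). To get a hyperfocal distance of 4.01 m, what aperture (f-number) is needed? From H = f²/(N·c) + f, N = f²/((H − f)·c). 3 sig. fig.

f/22

Rearrange H = f²/(N·c) + f for N: N = f² / ((H − f)·c).
N = 35² / ((4010 − 35) × 0.014) = 1225 / 55.65 ≈ 22.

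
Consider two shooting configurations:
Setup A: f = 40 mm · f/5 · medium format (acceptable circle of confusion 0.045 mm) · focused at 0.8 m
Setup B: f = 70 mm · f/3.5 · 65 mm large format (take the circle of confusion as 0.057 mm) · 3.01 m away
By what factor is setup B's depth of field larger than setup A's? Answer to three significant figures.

Setup A: H = 40²/(5×0.045) + 40 ≈ 7151.1 mm; DoF = Df − Dn = 895.73 − 722.76 ≈ 172.97 mm.
Setup B: H = 70²/(3.5×0.057) + 70 ≈ 24631.4 mm; DoF = Df − Dn = 3419.29 − 2688.22 ≈ 731.07 mm.
Ratio = 731.07 / 172.97 ≈ 4.23.

4.23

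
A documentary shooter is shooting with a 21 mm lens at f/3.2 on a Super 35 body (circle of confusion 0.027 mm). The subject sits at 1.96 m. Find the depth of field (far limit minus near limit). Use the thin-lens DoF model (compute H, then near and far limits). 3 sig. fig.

1.74 m

Hyperfocal distance H = f²/(N·c) + f = 21²/(3.2 × 0.027) + 21 = 441/0.0864 + 21 ≈ 5125.2 mm ≈ 5.125 m.
Near limit Dn = s·(H − f)/(H + s − 2f) = 1960 × (5125.2 − 21) / (5125.2 + 1960 − 2 × 21) = 1960 × 5104.2 / 7043.2 ≈ 1420.4 mm.
Far limit Df = s·(H − f)/(H − s) = 1960 × (5125.2 − 21) / (5125.2 − 1960) = 1960 × 5104.2 / 3165.2 ≈ 3160.7 mm.
Depth of field = Df − Dn = 3160.7 − 1420.4 ≈ 1740.3 mm ≈ 1.74 m.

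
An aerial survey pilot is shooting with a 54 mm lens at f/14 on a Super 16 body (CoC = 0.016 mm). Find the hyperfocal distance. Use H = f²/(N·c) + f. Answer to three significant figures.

Hyperfocal distance H = f²/(N·c) + f = 54²/(14 × 0.016) + 54 = 2916/0.224 + 54 ≈ 13071.9 mm ≈ 13.1 m.

13.1 m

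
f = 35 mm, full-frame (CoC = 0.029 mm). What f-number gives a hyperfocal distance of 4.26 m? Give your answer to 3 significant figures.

Rearrange H = f²/(N·c) + f for N: N = f² / ((H − f)·c).
N = 35² / ((4260 − 35) × 0.029) = 1225 / 122.5 ≈ 10.

f/10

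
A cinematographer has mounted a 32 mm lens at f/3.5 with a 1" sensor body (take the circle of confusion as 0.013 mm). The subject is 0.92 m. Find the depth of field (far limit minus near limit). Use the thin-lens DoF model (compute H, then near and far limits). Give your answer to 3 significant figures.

Hyperfocal distance H = f²/(N·c) + f = 32²/(3.5 × 0.013) + 32 = 1024/0.0455 + 32 ≈ 22537.5 mm ≈ 22.54 m.
Near limit Dn = s·(H − f)/(H + s − 2f) = 920 × (22537.5 − 32) / (22537.5 + 920 − 2 × 32) = 920 × 22505.5 / 23393.5 ≈ 885.077 mm.
Far limit Df = s·(H − f)/(H − s) = 920 × (22537.5 − 32) / (22537.5 − 920) = 920 × 22505.5 / 21617.5 ≈ 957.792 mm.
Depth of field = Df − Dn = 957.792 − 885.077 ≈ 72.715 mm.

72.7 mm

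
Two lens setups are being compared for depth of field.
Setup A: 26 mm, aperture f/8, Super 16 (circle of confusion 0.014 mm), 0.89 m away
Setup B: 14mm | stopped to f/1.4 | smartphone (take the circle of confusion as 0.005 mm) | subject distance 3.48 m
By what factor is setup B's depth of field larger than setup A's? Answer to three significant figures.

3.36

Setup A: H = 26²/(8×0.014) + 26 ≈ 6061.7 mm; DoF = Df − Dn = 1038.69 − 778.55 ≈ 260.14 mm.
Setup B: H = 14²/(1.4×0.005) + 14 ≈ 28014.0 mm; DoF = Df − Dn = 3971.63 − 3096.68 ≈ 874.95 mm.
Ratio = 874.95 / 260.14 ≈ 3.36.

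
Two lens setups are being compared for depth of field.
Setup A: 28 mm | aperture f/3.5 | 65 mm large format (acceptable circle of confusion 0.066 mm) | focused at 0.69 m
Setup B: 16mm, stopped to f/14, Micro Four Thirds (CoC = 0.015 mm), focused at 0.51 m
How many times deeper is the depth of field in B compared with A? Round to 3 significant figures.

Setup A: H = 28²/(3.5×0.066) + 28 ≈ 3421.9 mm; DoF = Df − Dn = 857.20 − 577.38 ≈ 279.82 mm.
Setup B: H = 16²/(14×0.015) + 16 ≈ 1235.0 mm; DoF = Df − Dn = 857.48 − 362.93 ≈ 494.55 mm.
Ratio = 494.55 / 279.82 ≈ 1.77.

1.77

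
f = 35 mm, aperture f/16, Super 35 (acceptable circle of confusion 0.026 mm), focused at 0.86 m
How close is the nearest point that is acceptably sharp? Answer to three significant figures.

Hyperfocal distance H = f²/(N·c) + f = 35²/(16 × 0.026) + 35 = 1225/0.416 + 35 ≈ 2979.7 mm ≈ 2.980 m.
Near limit Dn = s·(H − f)/(H + s − 2f) = 860 × (2979.7 − 35) / (2979.7 + 860 − 2 × 35) = 860 × 2944.7 / 3769.7 ≈ 671.79 mm ≈ 0.672 m.

0.672 m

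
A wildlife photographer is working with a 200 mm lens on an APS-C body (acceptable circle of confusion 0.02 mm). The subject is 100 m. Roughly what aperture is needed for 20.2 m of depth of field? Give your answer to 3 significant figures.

f/2.00

Write h = H − f = f²/(N·c). The thin-lens limits are Dn = s·h/(h + (s−f)) and Df = s·h/(h − (s−f)), so DoF = Df − Dn = 2·s·(s−f)·h / (h² − (s−f)²).
That is a quadratic in h: DoF·h² − 2·s·(s−f)·h − DoF·(s−f)² = 0 ⇒ h = (s−f)·(s + √(s² + DoF²)) / DoF = 99800 × (100000 + √(100000² + 20200²)) / 20200 = 99800 × (100000 + 102020) / 20200 ≈ 998098 mm.
Then N = f²/(c·h) = 200² / (0.02 × 998098) = 40000 / 19962 ≈ 2.00.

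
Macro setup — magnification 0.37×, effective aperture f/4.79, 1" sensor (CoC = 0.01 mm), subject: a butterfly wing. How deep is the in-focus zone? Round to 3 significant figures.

0.700 mm

At magnification m, DoF ≈ 2·N_eff·c/m² = 2 × 4.79 × 0.01 / 0.37² = 0.0958 / 0.1369 ≈ 0.7 mm.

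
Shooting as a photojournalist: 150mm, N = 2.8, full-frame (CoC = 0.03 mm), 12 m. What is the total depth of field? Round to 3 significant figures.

1.06 m

Hyperfocal distance H = f²/(N·c) + f = 150²/(2.8 × 0.03) + 150 = 22500/0.084 + 150 ≈ 268007.1 mm ≈ 268.0 m.
Near limit Dn = s·(H − f)/(H + s − 2f) = 12000 × (268007.1 − 150) / (268007.1 + 12000 − 2 × 150) = 12000 × 267857.1 / 279707.1 ≈ 11491.6 mm.
Far limit Df = s·(H − f)/(H − s) = 12000 × (268007.1 − 150) / (268007.1 − 12000) = 12000 × 267857.1 / 256007.1 ≈ 12555.5 mm.
Depth of field = Df − Dn = 12555.5 − 11491.6 ≈ 1063.9 mm ≈ 1.06 m.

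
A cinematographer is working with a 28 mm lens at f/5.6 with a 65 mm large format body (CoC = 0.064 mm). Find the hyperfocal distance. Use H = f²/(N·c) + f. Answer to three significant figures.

Hyperfocal distance H = f²/(N·c) + f = 28²/(5.6 × 0.064) + 28 = 784/0.3584 + 28 ≈ 2215.5 mm ≈ 2.22 m.

2.22 m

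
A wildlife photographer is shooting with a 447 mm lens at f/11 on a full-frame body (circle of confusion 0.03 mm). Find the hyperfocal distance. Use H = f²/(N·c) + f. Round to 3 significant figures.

Hyperfocal distance H = f²/(N·c) + f = 447²/(11 × 0.03) + 447 = 199809/0.33 + 447 ≈ 605928.8 mm ≈ 606 m.

606 m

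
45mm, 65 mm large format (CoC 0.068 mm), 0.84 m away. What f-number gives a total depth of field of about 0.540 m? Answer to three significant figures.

Write h = H − f = f²/(N·c). The thin-lens limits are Dn = s·h/(h + (s−f)) and Df = s·h/(h − (s−f)), so DoF = Df − Dn = 2·s·(s−f)·h / (h² − (s−f)²).
That is a quadratic in h: DoF·h² − 2·s·(s−f)·h − DoF·(s−f)² = 0 ⇒ h = (s−f)·(s + √(s² + DoF²)) / DoF = 795 × (840 + √(840² + 540²)) / 540 = 795 × (840 + 998.599) / 540 ≈ 2706.8 mm.
Then N = f²/(c·h) = 45² / (0.068 × 2706.8) = 2025 / 184.06 ≈ 11.

f/11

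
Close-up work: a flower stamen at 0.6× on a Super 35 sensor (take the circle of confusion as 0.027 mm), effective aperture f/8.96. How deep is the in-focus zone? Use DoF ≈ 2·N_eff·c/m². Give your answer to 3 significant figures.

1.34 mm

At magnification m, DoF ≈ 2·N_eff·c/m² = 2 × 8.96 × 0.027 / 0.6² = 0.4838 / 0.36 ≈ 1.34 mm.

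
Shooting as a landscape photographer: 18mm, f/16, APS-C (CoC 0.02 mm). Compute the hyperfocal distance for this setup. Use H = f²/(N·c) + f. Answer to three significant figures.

Hyperfocal distance H = f²/(N·c) + f = 18²/(16 × 0.02) + 18 = 324/0.32 + 18 ≈ 1030.5 mm ≈ 1.03 m.

1.03 m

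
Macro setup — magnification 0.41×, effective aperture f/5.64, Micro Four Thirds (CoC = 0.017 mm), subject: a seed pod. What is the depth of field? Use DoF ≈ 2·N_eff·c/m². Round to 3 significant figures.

At magnification m, DoF ≈ 2·N_eff·c/m² = 2 × 5.64 × 0.017 / 0.41² = 0.1918 / 0.1681 ≈ 1.14 mm.

1.14 mm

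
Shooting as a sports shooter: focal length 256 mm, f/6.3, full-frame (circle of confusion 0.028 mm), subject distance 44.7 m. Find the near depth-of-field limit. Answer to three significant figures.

39.9 m

Hyperfocal distance H = f²/(N·c) + f = 256²/(6.3 × 0.028) + 256 = 65536/0.1764 + 256 ≈ 371775.3 mm ≈ 371.8 m.
Near limit Dn = s·(H − f)/(H + s − 2f) = 44700 × (371775.3 − 256) / (371775.3 + 44700 − 2 × 256) = 44700 × 371519.3 / 415963.3 ≈ 39924 mm ≈ 39.9 m.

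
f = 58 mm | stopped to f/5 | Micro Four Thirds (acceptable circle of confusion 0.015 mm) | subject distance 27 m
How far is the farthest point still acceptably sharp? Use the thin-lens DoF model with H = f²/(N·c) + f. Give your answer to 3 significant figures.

Hyperfocal distance H = f²/(N·c) + f = 58²/(5 × 0.015) + 58 = 3364/0.075 + 58 ≈ 44911.3 mm ≈ 44.91 m.
Far limit Df = s·(H − f)/(H − s) = 27000 × (44911.3 − 58) / (44911.3 − 27000) = 27000 × 44853.3 / 17911.3 ≈ 67613 mm ≈ 67.6 m.

67.6 m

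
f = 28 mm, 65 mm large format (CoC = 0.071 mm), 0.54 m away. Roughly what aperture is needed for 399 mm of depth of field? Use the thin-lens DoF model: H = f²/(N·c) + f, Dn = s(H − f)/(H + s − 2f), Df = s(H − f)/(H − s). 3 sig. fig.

f/7.10

Write h = H − f = f²/(N·c). The thin-lens limits are Dn = s·h/(h + (s−f)) and Df = s·h/(h − (s−f)), so DoF = Df − Dn = 2·s·(s−f)·h / (h² − (s−f)²).
That is a quadratic in h: DoF·h² − 2·s·(s−f)·h − DoF·(s−f)² = 0 ⇒ h = (s−f)·(s + √(s² + DoF²)) / DoF = 512 × (540 + √(540² + 399²)) / 399 = 512 × (540 + 671.417) / 399 ≈ 1554.5 mm.
Then N = f²/(c·h) = 28² / (0.071 × 1554.5) = 784 / 110.37 ≈ 7.10.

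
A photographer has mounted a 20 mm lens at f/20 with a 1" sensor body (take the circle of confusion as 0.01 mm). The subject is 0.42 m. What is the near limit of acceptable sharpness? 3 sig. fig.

350 mm

Hyperfocal distance H = f²/(N·c) + f = 20²/(20 × 0.01) + 20 = 400/0.2 + 20 ≈ 2020.0 mm ≈ 2.020 m.
Near limit Dn = s·(H − f)/(H + s − 2f) = 420 × (2020.0 − 20) / (2020.0 + 420 − 2 × 20) = 420 × 2000.0 / 2400.0 ≈ 350.00 mm.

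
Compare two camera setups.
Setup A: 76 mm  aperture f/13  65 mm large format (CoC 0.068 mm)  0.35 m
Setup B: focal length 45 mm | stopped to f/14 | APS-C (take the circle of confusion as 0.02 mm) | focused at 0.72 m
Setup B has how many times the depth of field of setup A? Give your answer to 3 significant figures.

Setup A: H = 76²/(13×0.068) + 76 ≈ 6609.9 mm; DoF = Df − Dn = 365.320 − 335.913 ≈ 29.407 mm.
Setup B: H = 45²/(14×0.02) + 45 ≈ 7277.1 mm; DoF = Df − Dn = 794.12 − 658.54 ≈ 135.58 mm.
Ratio = 135.58 / 29.407 ≈ 4.61.

4.61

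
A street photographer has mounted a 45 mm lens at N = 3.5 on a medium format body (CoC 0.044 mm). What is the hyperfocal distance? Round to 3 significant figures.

13.2 m

Hyperfocal distance H = f²/(N·c) + f = 45²/(3.5 × 0.044) + 45 = 2025/0.154 + 45 ≈ 13194.4 mm ≈ 13.2 m.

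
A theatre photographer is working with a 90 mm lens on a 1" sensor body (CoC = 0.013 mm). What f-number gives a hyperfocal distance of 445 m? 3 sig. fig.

Rearrange H = f²/(N·c) + f for N: N = f² / ((H − f)·c).
N = 90² / ((445000 − 90) × 0.013) = 8100 / 5784 ≈ 1.40.

f/1.40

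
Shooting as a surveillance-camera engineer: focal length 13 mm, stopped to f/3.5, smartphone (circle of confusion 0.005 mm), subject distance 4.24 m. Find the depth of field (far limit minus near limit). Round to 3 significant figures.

Hyperfocal distance H = f²/(N·c) + f = 13²/(3.5 × 0.005) + 13 = 169/0.0175 + 13 ≈ 9670.1 mm ≈ 9.670 m.
Near limit Dn = s·(H − f)/(H + s − 2f) = 4240 × (9670.1 − 13) / (9670.1 + 4240 − 2 × 13) = 4240 × 9657.1 / 13884.1 ≈ 2949.1 mm.
Far limit Df = s·(H − f)/(H − s) = 4240 × (9670.1 − 13) / (9670.1 − 4240) = 4240 × 9657.1 / 5430.1 ≈ 7540.6 mm.
Depth of field = Df − Dn = 7540.6 − 2949.1 ≈ 4591.5 mm ≈ 4.59 m.

4.59 m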